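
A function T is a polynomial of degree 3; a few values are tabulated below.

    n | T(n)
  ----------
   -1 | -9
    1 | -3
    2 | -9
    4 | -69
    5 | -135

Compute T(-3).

Write T(n) = an³ + bn² + cn + d; the 5 given values yield a linear system in the 4 coefficients.
Solving, T(n) = -n³ - n² + 4n - 5.
Then T(-3) = 1.

1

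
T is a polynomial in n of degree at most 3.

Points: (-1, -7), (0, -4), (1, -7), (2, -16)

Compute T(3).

Write T(n) = an³ + bn² + cn + d; the 4 given values yield a linear system in the 4 coefficients.
Solving, the leading coefficient vanishes, and T(n) = -3n² - 4.
Then T(3) = -31.

-31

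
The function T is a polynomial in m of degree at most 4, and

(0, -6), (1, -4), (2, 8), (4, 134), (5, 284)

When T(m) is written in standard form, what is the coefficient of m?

Write T(m) = am^4 + bm³ + cm² + dm + e; the 5 given values yield a linear system in the 5 coefficients.
Solving, the leading coefficient vanishes, and T(m) = 3m³ - 4m² + 3m - 6.
The coefficient of m is 3.

3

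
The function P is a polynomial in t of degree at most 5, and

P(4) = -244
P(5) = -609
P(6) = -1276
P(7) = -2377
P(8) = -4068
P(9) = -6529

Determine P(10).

Write P(t) = at^5 + bt^4 + ct³ + dt² + et + p; the 6 given values yield a linear system in the 6 coefficients.
Solving, the leading coefficient vanishes, and P(t) = -t^4 + 4t - 4.
Then P(10) = -9964.

-9964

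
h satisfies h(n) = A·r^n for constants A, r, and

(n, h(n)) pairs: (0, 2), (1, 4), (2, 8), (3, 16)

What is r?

2

Consecutive ratio: 4/2 = 2, and 8/4 = 2, so r = 2.
Then A·2^0 = 2 gives A = 2, and h(n) = 2·2^n.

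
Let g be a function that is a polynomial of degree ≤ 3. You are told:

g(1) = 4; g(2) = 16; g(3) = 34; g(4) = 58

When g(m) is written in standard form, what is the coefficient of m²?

3

First differences: 12, 18, 24. Second differences: 6, 6.
Level-2 differences are constant, so g has degree 2.
Fitting a degree-2 polynomial gives g(m) = 3m² + 3m - 2.
The coefficient of m² is 3.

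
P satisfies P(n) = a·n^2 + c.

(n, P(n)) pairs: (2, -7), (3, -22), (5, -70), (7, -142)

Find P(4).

-43

From P(2) = -7 and P(3) = -22: 4a + c = -7 and 9a + c = -22.
Subtracting: 5a = -15, so a = -3; then c = -7 − (-3)·4 = 5.
So P(n) = -3n² + 5, and P(4) = -43.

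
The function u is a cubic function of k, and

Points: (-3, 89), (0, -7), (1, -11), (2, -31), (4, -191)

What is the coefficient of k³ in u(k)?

-3

Write u(k) = ak³ + bk² + ck + d; the 5 given values yield a linear system in the 4 coefficients.
Solving, u(k) = -3k³ + k² - 2k - 7.
The coefficient of k³ is -3.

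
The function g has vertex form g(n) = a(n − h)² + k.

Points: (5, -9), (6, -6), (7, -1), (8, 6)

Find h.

First differences 3, 5, 7; second difference 2 = 2a, so a = 1.
Expanding, the n-coefficient is −2ah = -2h; matching it to the data gives h = 4, and then k = -10.
So g(n) = 1(n − 4)² − 10.
Hence h = 4.

4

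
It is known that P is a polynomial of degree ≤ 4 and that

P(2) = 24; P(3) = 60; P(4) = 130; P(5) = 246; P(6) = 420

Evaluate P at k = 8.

990

First differences: 36, 70, 116, 174. Second differences: 34, 46, 58. Third differences: 12, 12.
Level-3 differences are constant, so P has degree 3.
Fitting a degree-3 polynomial gives P(k) = 2k³ - k² + 3k + 6.
Then P(8) = 990.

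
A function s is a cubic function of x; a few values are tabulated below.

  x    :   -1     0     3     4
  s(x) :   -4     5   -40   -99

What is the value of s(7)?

Write s(x) = ax³ + bx² + cx + d; the 4 given values yield a linear system in the 4 coefficients.
Solving, s(x) = -x³ - 4x² + 6x + 5.
Then s(7) = -492.

-492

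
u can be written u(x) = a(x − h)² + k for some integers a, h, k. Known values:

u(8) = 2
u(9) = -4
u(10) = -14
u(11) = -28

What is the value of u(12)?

First differences -6, -10, -14; second difference -4 = 2a, so a = -2.
Expanding, the x-coefficient is −2ah = 4h; matching it to the data gives h = 7, and then k = 4.
So u(x) = -2(x − 7)² + 4.
u(12) = -2·5² + 4 = -46.

-46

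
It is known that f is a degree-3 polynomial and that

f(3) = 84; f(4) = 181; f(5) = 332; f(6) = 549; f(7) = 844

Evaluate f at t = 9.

1716

First differences: 97, 151, 217, 295. Second differences: 54, 66, 78. Third differences: 12, 12.
Level-3 differences are constant, so f has degree 3.
Fitting a degree-3 polynomial gives f(t) = 2t³ + 3t² + 2t - 3.
Then f(9) = 1716.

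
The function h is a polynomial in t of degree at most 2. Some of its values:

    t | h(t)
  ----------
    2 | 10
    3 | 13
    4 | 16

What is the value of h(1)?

7

Write h(t) = at² + bt + c; the 3 given values yield a linear system in the 3 coefficients.
Solving, the leading coefficient vanishes, and h(t) = 3t + 4.
Then h(1) = 7.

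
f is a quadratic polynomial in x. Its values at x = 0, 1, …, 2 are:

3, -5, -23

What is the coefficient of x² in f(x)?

-5

Write f(x) = ax² + bx + c; the 3 given values yield a linear system in the 3 coefficients.
Solving, f(x) = -5x² - 3x + 3.
The coefficient of x² is -5.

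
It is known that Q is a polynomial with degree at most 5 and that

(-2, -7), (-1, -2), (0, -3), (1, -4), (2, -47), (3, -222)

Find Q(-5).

First differences: 5, -1, -1, -43, -175. Second differences: -6, 0, -42, -132. Third differences: 6, -42, -90. Fourth differences: -48, -48.
Level-4 differences are constant, so Q has degree 4.
Fitting a degree-4 polynomial gives Q(m) = -2m^4 - 3m³ + 2m² + 2m - 3.
Then Q(-5) = -838.

-838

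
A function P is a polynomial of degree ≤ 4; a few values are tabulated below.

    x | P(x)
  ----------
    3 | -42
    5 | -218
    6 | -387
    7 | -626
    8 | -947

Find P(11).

Write P(x) = ax^4 + bx³ + cx² + dx + e; the 5 given values yield a linear system in the 5 coefficients.
Solving, the leading coefficient vanishes, and P(x) = -2x³ + x² + 2x - 3.
Then P(11) = -2522.

-2522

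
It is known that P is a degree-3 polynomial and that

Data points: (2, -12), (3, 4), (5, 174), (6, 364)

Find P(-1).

0

Write P(m) = am³ + bm² + cm + d; the 4 given values yield a linear system in the 4 coefficients.
Solving, P(m) = 3m³ - 7m² - 6m + 4.
Then P(-1) = 0.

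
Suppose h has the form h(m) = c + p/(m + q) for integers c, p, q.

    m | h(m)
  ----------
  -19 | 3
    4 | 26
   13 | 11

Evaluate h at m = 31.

(h(m) − c)(m + q) = p for each data point; the three points give a linear system in c and q, then p follows.
Solving: c = 6, q = -1, p = 60, so h(m) = 6 + 60/(m − 1).
Then h(31) = 6 + 60/30 = 8.

8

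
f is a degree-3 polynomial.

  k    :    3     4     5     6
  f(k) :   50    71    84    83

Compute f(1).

Write f(k) = ak³ + bk² + ck + d; the 4 given values yield a linear system in the 4 coefficients.
Solving, f(k) = -k³ + 8k² + 2k - 1.
Then f(1) = 8.

8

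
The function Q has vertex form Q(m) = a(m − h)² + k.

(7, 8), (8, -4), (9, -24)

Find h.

First differences -12, -20; second difference -8 = 2a, so a = -4.
Expanding, the m-coefficient is −2ah = 8h; matching it to the data gives h = 6, and then k = 12.
So Q(m) = -4(m − 6)² + 12.
Hence h = 6.

6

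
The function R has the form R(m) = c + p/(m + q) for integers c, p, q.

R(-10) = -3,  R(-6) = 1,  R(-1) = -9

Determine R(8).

-6

(R(m) − c)(m + q) = p for each data point; the three points give a linear system in c and q, then p follows.
Solving: c = -5, q = 4, p = -12, so R(m) = -5 − 12/(m + 4).
Then R(8) = -5 − 12/12 = -6.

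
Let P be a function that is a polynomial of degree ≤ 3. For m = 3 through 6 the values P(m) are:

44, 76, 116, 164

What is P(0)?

Write P(m) = am³ + bm² + cm + d; the 4 given values yield a linear system in the 4 coefficients.
Solving, the leading coefficient vanishes, and P(m) = 4m² + 4m - 4.
The constant term is P(0) = -4.

-4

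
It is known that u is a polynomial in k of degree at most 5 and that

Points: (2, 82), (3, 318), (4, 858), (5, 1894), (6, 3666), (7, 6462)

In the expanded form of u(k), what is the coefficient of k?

0

First differences: 236, 540, 1036, 1772, 2796. Second differences: 304, 496, 736, 1024. Third differences: 192, 240, 288. Fourth differences: 48, 48.
Level-4 differences are constant, so u has degree 4.
Fitting a degree-4 polynomial gives u(k) = 2k^4 + 4k³ + 6k² - 6.
The coefficient of k is 0.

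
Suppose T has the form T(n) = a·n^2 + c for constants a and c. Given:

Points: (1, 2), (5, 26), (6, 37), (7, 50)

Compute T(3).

From T(1) = 2 and T(5) = 26: 1a + c = 2 and 25a + c = 26.
Subtracting: 24a = 24, so a = 1; then c = 2 − 1·1 = 1.
So T(n) = 1n² + 1, and T(3) = 10.

10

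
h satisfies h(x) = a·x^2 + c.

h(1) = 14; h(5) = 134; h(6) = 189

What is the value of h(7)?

254

From h(1) = 14 and h(5) = 134: 1a + c = 14 and 25a + c = 134.
Subtracting: 24a = 120, so a = 5; then c = 14 − 5·1 = 9.
So h(x) = 5x² + 9, and h(7) = 254.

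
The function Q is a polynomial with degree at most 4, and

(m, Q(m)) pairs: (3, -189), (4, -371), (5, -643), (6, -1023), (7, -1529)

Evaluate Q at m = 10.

-3983

First differences: -182, -272, -380, -506. Second differences: -90, -108, -126. Third differences: -18, -18.
Level-3 differences are constant, so Q has degree 3.
Fitting a degree-3 polynomial gives Q(m) = -3m³ - 9m² - 8m - 3.
Then Q(10) = -3983.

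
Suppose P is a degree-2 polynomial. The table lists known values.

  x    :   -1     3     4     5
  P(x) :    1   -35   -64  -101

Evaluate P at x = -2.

Write P(x) = ax² + bx + c; the 4 given values yield a linear system in the 3 coefficients.
Solving, P(x) = -4x² - x + 4.
Then P(-2) = -10.

-10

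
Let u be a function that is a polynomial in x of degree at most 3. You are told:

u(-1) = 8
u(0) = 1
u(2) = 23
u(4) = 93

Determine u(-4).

101

Write u(x) = ax³ + bx² + cx + d; the 4 given values yield a linear system in the 4 coefficients.
Solving, the leading coefficient vanishes, and u(x) = 6x² - x + 1.
Then u(-4) = 101.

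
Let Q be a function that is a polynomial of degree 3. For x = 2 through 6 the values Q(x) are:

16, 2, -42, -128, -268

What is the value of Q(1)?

12

Write Q(x) = ax³ + bx² + cx + d; the 5 given values yield a linear system in the 4 coefficients.
Solving, Q(x) = -2x³ + 3x² + 9x + 2.
Then Q(1) = 12.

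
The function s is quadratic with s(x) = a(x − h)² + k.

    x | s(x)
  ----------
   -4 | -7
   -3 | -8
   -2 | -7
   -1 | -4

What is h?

First differences -1, 1, 3; second difference 2 = 2a, so a = 1.
Expanding, the x-coefficient is −2ah = -2h; matching it to the data gives h = -3, and then k = -8.
So s(x) = 1(x + 3)² − 8.
Hence h = -3.

-3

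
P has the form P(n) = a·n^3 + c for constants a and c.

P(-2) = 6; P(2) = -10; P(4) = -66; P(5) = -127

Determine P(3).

-29

From P(-2) = 6 and P(2) = -10: -8a + c = 6 and 8a + c = -10.
Subtracting: 16a = -16, so a = -1; then c = 6 − (-1)·(-8) = -2.
So P(n) = -1n³ − 2, and P(3) = -29.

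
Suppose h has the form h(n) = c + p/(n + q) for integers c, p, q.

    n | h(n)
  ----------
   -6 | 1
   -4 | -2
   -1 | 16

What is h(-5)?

0

(h(n) − c)(n + q) = p for each data point; the three points give a linear system in c and q, then p follows.
Solving: c = 4, q = 2, p = 12, so h(n) = 4 + 12/(n + 2).
Then h(-5) = 4 + 12/(-3) = 0.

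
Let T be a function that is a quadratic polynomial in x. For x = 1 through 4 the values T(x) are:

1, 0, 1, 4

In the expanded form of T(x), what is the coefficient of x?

-4

First differences: -1, 1, 3. Second differences: 2, 2.
Level-2 differences are constant, so T has degree 2.
Fitting a degree-2 polynomial gives T(x) = x² - 4x + 4.
The coefficient of x is -4.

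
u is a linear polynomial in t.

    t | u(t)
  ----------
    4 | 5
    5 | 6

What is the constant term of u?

Write u(t) = at + b; the 2 given values yield a linear system in the 2 coefficients.
Solving, u(t) = t + 1.
The constant term is u(0) = 1.

1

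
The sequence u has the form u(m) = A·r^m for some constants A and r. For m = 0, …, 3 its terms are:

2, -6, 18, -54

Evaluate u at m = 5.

Consecutive ratio: -6/2 = -3, and 18/(-6) = -3, so r = -3.
Then A·(-3)^0 = 2 gives A = 2, and u(m) = 2·(-3)^m.
u(5) = 2·(-3)^5 = -486.

-486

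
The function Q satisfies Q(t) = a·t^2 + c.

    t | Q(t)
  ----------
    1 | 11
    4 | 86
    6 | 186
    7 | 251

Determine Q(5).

From Q(1) = 11 and Q(4) = 86: 1a + c = 11 and 16a + c = 86.
Subtracting: 15a = 75, so a = 5; then c = 11 − 5·1 = 6.
So Q(t) = 5t² + 6, and Q(5) = 131.

131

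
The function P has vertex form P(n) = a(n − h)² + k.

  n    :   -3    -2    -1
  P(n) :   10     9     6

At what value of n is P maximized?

First differences -1, -3; second difference -2 = 2a, so a = -1.
Expanding, the n-coefficient is −2ah = 2h; matching it to the data gives h = -3, and then k = 10.
So P(n) = -1(n + 3)² + 10.
Hence h = -3.

-3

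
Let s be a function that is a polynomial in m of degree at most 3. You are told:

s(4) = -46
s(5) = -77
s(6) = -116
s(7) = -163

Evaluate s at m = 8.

First differences: -31, -39, -47. Second differences: -8, -8.
Level-2 differences are constant, so s has degree 2.
Fitting a degree-2 polynomial gives s(m) = -4m² + 5m - 2.
Then s(8) = -218.

-218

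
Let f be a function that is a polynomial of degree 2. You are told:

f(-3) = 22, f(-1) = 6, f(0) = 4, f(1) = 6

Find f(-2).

12

Write f(t) = at² + bt + c; the 4 given values yield a linear system in the 3 coefficients.
Solving, f(t) = 2t² + 4.
Then f(-2) = 12.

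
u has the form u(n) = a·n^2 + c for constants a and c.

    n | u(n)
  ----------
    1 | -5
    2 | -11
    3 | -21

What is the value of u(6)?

From u(1) = -5 and u(2) = -11: 1a + c = -5 and 4a + c = -11.
Subtracting: 3a = -6, so a = -2; then c = -5 − (-2)·1 = -3.
So u(n) = -2n² − 3, and u(6) = -75.

-75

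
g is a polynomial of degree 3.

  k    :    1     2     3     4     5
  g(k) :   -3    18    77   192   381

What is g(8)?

1572

Write g(k) = ak³ + bk² + ck + d; the 5 given values yield a linear system in the 4 coefficients.
Solving, g(k) = 3k³ + k² - 3k - 4.
Then g(8) = 1572.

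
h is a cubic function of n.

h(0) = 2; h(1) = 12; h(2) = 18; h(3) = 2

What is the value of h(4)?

-54

Write h(n) = an³ + bn² + cn + d; the 4 given values yield a linear system in the 4 coefficients.
Solving, h(n) = -3n³ + 7n² + 6n + 2.
Then h(4) = -54.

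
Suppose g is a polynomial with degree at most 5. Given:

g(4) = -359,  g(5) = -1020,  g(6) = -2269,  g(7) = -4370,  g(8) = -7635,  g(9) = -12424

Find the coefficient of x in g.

First differences: -661, -1249, -2101, -3265, -4789. Second differences: -588, -852, -1164, -1524. Third differences: -264, -312, -360. Fourth differences: -48, -48.
Level-4 differences are constant, so g has degree 4.
Fitting a degree-4 polynomial gives g(x) = -2x^4 + 8x² + 5x + 5.
The coefficient of x is 5.

5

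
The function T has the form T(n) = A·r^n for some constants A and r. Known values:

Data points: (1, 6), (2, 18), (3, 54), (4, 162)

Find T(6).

Consecutive ratio: 18/6 = 3, and 54/18 = 3, so r = 3.
Then A·3^1 = 6 gives A = 2, and T(n) = 2·3^n.
T(6) = 2·3^6 = 1458.

1458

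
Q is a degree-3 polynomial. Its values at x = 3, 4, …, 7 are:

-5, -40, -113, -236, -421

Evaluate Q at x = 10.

First differences: -35, -73, -123, -185. Second differences: -38, -50, -62. Third differences: -12, -12.
Level-3 differences are constant, so Q has degree 3.
Fitting a degree-3 polynomial gives Q(x) = -2x³ + 5x² + 4x - 8.
Then Q(10) = -1468.

-1468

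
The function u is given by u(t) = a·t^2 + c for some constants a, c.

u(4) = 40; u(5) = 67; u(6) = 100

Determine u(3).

19

From u(4) = 40 and u(5) = 67: 16a + c = 40 and 25a + c = 67.
Subtracting: 9a = 27, so a = 3; then c = 40 − 3·16 = -8.
So u(t) = 3t² − 8, and u(3) = 19.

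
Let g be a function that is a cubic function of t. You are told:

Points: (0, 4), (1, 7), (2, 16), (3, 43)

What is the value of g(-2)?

Write g(t) = at³ + bt² + ct + d; the 4 given values yield a linear system in the 4 coefficients.
Solving, g(t) = 2t³ - 3t² + 4t + 4.
Then g(-2) = -32.

-32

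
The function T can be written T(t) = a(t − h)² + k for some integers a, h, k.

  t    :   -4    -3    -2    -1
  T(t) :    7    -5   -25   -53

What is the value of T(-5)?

First differences -12, -20, -28; second difference -8 = 2a, so a = -4.
Expanding, the t-coefficient is −2ah = 8h; matching it to the data gives h = -5, and then k = 11.
So T(t) = -4(t + 5)² + 11.
T(-5) = -4·0² + 11 = 11.

11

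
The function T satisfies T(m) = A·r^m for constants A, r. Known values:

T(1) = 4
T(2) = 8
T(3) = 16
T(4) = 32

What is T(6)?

128

Consecutive ratio: 8/4 = 2, and 16/8 = 2, so r = 2.
Then A·2^1 = 4 gives A = 2, and T(m) = 2·2^m.
T(6) = 2·2^6 = 128.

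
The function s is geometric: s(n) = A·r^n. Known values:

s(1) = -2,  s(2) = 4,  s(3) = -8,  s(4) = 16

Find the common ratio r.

Consecutive ratio: 4/(-2) = -2, and -8/4 = -2, so r = -2.
Then A·(-2)^1 = -2 gives A = 1, and s(n) = 1·(-2)^n.

-2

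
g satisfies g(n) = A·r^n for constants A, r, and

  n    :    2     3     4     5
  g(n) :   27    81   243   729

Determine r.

3

Consecutive ratio: 81/27 = 3, and 243/81 = 3, so r = 3.
Then A·3^2 = 27 gives A = 3, and g(n) = 3·3^n.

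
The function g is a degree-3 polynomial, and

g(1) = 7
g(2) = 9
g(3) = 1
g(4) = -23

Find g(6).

Write g(k) = ak³ + bk² + ck + d; the 4 given values yield a linear system in the 4 coefficients.
Solving, g(k) = -k³ + k² + 6k + 1.
Then g(6) = -143.

-143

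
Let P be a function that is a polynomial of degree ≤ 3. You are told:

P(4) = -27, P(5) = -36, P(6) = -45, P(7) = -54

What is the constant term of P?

9

First differences: -9, -9, -9.
Level-1 differences are constant, so P has degree 1.
Fitting a degree-1 polynomial gives P(t) = -9t + 9.
The constant term is P(0) = 9.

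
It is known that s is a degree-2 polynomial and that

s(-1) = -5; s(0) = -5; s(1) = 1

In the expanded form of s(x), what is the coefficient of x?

3

Write s(x) = ax² + bx + c; the 3 given values yield a linear system in the 3 coefficients.
Solving, s(x) = 3x² + 3x - 5.
The coefficient of x is 3.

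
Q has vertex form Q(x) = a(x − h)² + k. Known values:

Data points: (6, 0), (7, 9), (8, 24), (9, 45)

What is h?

First differences 9, 15, 21; second difference 6 = 2a, so a = 3.
Expanding, the x-coefficient is −2ah = -6h; matching it to the data gives h = 5, and then k = -3.
So Q(x) = 3(x − 5)² − 3.
Hence h = 5.

5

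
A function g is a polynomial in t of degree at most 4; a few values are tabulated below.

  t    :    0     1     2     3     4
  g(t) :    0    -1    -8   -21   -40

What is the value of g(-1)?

-5

Write g(t) = at^4 + bt³ + ct² + dt + e; the 5 given values yield a linear system in the 5 coefficients.
Solving, the top 2 coefficients vanish, and g(t) = -3t² + 2t.
Then g(-1) = -5.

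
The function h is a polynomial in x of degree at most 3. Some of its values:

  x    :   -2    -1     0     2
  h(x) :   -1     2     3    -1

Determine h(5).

-22

Write h(x) = ax³ + bx² + cx + d; the 4 given values yield a linear system in the 4 coefficients.
Solving, the leading coefficient vanishes, and h(x) = -x² + 3.
Then h(5) = -22.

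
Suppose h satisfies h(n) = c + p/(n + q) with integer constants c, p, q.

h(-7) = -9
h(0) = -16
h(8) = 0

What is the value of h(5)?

(h(n) − c)(n + q) = p for each data point; the three points give a linear system in c and q, then p follows.
Solving: c = -6, q = -3, p = 30, so h(n) = -6 + 30/(n − 3).
Then h(5) = -6 + 30/2 = 9.

9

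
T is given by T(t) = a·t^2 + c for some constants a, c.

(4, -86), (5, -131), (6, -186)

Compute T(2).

From T(4) = -86 and T(5) = -131: 16a + c = -86 and 25a + c = -131.
Subtracting: 9a = -45, so a = -5; then c = -86 − (-5)·16 = -6.
So T(t) = -5t² − 6, and T(2) = -26.

-26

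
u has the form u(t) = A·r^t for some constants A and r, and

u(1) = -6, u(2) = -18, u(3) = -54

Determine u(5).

-486

Consecutive ratio: -18/(-6) = 3, and -54/(-18) = 3, so r = 3.
Then A·3^1 = -6 gives A = -2, and u(t) = -2·3^t.
u(5) = -2·3^5 = -486.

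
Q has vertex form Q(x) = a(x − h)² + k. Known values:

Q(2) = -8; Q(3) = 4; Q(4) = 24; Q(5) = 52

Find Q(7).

132

First differences 12, 20, 28; second difference 8 = 2a, so a = 4.
Expanding, the x-coefficient is −2ah = -8h; matching it to the data gives h = 1, and then k = -12.
So Q(x) = 4(x − 1)² − 12.
Q(7) = 4·6² − 12 = 132.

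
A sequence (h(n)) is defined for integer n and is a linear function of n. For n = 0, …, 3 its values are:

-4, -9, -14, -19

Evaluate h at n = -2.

First differences: -5, -5, -5.
Level-1 differences are constant, so h has degree 1.
Fitting a degree-1 polynomial gives h(n) = -5n - 4.
Then h(-2) = 6.

6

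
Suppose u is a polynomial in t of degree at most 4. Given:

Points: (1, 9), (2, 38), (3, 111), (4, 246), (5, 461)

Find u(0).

First differences: 29, 73, 135, 215. Second differences: 44, 62, 80. Third differences: 18, 18.
Level-3 differences are constant, so u has degree 3.
Fitting a degree-3 polynomial gives u(t) = 3t³ + 4t² - 4t + 6.
Then u(0) = 6.

6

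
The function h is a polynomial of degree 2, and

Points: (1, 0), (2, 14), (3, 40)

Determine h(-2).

Write h(x) = ax² + bx + c; the 3 given values yield a linear system in the 3 coefficients.
Solving, h(x) = 6x² - 4x - 2.
Then h(-2) = 30.

30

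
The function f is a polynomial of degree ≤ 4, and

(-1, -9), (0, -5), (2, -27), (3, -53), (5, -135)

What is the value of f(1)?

-11

Write f(x) = ax^4 + bx³ + cx² + dx + e; the 5 given values yield a linear system in the 5 coefficients.
Solving, the top 2 coefficients vanish, and f(x) = -5x² - x - 5.
Then f(1) = -11.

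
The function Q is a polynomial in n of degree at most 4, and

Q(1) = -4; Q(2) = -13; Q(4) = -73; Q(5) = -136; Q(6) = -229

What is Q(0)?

Write Q(n) = an^4 + bn³ + cn² + dn + e; the 5 given values yield a linear system in the 5 coefficients.
Solving, the leading coefficient vanishes, and Q(n) = -n³ - 2n - 1.
The constant term is Q(0) = -1.

-1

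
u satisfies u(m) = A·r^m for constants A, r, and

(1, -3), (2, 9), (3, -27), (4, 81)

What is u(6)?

729

Consecutive ratio: 9/(-3) = -3, and -27/9 = -3, so r = -3.
Then A·(-3)^1 = -3 gives A = 1, and u(m) = 1·(-3)^m.
u(6) = 1·(-3)^6 = 729.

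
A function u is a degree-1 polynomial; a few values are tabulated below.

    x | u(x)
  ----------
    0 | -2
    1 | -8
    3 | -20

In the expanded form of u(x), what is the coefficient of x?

-6

Write u(x) = ax + b; the 3 given values yield a linear system in the 2 coefficients.
Solving, u(x) = -6x - 2.
The coefficient of x is -6.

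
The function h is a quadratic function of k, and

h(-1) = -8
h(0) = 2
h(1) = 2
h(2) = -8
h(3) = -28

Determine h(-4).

-98

First differences: 10, 0, -10, -20. Second differences: -10, -10, -10.
Level-2 differences are constant, so h has degree 2.
Fitting a degree-2 polynomial gives h(k) = -5k² + 5k + 2.
Then h(-4) = -98.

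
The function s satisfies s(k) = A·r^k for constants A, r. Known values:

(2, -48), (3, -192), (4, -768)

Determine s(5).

-3072

Consecutive ratio: -192/(-48) = 4, and -768/(-192) = 4, so r = 4.
Then A·4^2 = -48 gives A = -3, and s(k) = -3·4^k.
s(5) = -3·4^5 = -3072.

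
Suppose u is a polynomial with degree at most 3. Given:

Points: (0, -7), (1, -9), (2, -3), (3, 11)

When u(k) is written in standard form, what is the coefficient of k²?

4

Write u(k) = ak³ + bk² + ck + d; the 4 given values yield a linear system in the 4 coefficients.
Solving, the leading coefficient vanishes, and u(k) = 4k² - 6k - 7.
The coefficient of k² is 4.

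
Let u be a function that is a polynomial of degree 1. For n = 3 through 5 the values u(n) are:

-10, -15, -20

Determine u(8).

-35

Write u(n) = an + b; the 3 given values yield a linear system in the 2 coefficients.
Solving, u(n) = -5n + 5.
Then u(8) = -35.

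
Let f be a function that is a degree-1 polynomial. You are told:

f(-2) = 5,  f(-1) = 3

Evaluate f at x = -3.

Write f(x) = ax + b; the 2 given values yield a linear system in the 2 coefficients.
Solving, f(x) = -2x + 1.
Then f(-3) = 7.

7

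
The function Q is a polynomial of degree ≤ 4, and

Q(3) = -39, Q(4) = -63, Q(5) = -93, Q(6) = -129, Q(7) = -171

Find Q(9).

Write Q(m) = am^4 + bm³ + cm² + dm + e; the 5 given values yield a linear system in the 5 coefficients.
Solving, the top 2 coefficients vanish, and Q(m) = -3m² - 3m - 3.
Then Q(9) = -273.

-273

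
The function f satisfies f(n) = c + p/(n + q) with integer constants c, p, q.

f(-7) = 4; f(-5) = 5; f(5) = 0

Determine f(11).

1

(f(n) − c)(n + q) = p for each data point; the three points give a linear system in c and q, then p follows.
Solving: c = 2, q = 1, p = -12, so f(n) = 2 − 12/(n + 1).
Then f(11) = 2 − 12/12 = 1.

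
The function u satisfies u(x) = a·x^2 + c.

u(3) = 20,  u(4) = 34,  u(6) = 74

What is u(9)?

164

From u(3) = 20 and u(4) = 34: 9a + c = 20 and 16a + c = 34.
Subtracting: 7a = 14, so a = 2; then c = 20 − 2·9 = 2.
So u(x) = 2x² + 2, and u(9) = 164.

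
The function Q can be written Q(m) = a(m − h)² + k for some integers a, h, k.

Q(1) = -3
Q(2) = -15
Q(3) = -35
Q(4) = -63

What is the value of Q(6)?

-143

First differences -12, -20, -28; second difference -8 = 2a, so a = -4.
Expanding, the m-coefficient is −2ah = 8h; matching it to the data gives h = 0, and then k = 1.
So Q(m) = -4(m + 0)² + 1.
Q(6) = -4·6² + 1 = -143.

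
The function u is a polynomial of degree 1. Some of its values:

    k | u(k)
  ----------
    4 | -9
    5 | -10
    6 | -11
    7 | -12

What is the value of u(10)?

-15

First differences: -1, -1, -1.
Level-1 differences are constant, so u has degree 1.
Fitting a degree-1 polynomial gives u(k) = -k - 5.
Then u(10) = -15.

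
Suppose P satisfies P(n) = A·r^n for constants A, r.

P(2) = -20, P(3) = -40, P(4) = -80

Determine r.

Consecutive ratio: -40/(-20) = 2, and -80/(-40) = 2, so r = 2.
Then A·2^2 = -20 gives A = -5, and P(n) = -5·2^n.

2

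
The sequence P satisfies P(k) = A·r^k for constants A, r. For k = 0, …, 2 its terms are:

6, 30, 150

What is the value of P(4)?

3750

Consecutive ratio: 30/6 = 5, and 150/30 = 5, so r = 5.
Then A·5^0 = 6 gives A = 6, and P(k) = 6·5^k.
P(4) = 6·5^4 = 3750.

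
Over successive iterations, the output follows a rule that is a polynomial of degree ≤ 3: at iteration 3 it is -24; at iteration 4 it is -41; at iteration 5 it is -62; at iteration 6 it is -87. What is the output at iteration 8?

Write the value at x as u(x).
First differences: -17, -21, -25. Second differences: -4, -4.
Level-2 differences are constant, so u has degree 2.
Fitting a degree-2 polynomial gives u(x) = -2x² - 3x + 3.
Then u(8) = -149.

-149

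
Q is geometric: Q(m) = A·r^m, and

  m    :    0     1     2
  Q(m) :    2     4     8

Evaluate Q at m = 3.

Consecutive ratio: 4/2 = 2, and 8/4 = 2, so r = 2.
Then A·2^0 = 2 gives A = 2, and Q(m) = 2·2^m.
Q(3) = 2·2^3 = 16.

16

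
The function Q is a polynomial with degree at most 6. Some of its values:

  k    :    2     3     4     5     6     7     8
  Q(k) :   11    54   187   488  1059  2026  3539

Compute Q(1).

Write Q(k) = ak^6 + bk^5 + ck^4 + dk³ + ek² + pk + q; the 7 given values yield a linear system in the 7 coefficients.
Solving, the top 2 coefficients vanish, and Q(k) = k^4 - k³ - k² + 2k + 3.
Then Q(1) = 4.

4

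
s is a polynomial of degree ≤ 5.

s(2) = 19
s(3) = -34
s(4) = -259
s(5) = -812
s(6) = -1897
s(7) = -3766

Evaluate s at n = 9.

-11104

Write s(n) = an^5 + bn^4 + cn³ + dn² + en + p; the 6 given values yield a linear system in the 6 coefficients.
Solving, the leading coefficient vanishes, and s(n) = -2n^4 + 2n³ + 6n² + 9n - 7.
Then s(9) = -11104.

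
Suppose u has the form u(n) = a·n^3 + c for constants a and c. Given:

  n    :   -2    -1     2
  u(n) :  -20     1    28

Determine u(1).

From u(-2) = -20 and u(-1) = 1: -8a + c = -20 and -1a + c = 1.
Subtracting: 7a = 21, so a = 3; then c = -20 − 3·(-8) = 4.
So u(n) = 3n³ + 4, and u(1) = 7.

7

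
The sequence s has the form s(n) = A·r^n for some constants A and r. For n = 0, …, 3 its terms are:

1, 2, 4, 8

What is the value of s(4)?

16

Consecutive ratio: 2/1 = 2, and 4/2 = 2, so r = 2.
Then A·2^0 = 1 gives A = 1, and s(n) = 1·2^n.
s(4) = 1·2^4 = 16.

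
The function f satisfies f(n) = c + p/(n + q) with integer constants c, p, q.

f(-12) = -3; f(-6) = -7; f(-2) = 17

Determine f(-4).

(f(n) − c)(n + q) = p for each data point; the three points give a linear system in c and q, then p follows.
Solving: c = -1, q = 3, p = 18, so f(n) = -1 + 18/(n + 3).
Then f(-4) = -1 + 18/(-1) = -19.

-19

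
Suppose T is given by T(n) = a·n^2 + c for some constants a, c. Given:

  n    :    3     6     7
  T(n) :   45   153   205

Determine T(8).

265

From T(3) = 45 and T(6) = 153: 9a + c = 45 and 36a + c = 153.
Subtracting: 27a = 108, so a = 4; then c = 45 − 4·9 = 9.
So T(n) = 4n² + 9, and T(8) = 265.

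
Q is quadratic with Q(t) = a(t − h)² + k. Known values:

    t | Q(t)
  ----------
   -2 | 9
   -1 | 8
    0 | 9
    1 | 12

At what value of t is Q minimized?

First differences -1, 1, 3; second difference 2 = 2a, so a = 1.
Expanding, the t-coefficient is −2ah = -2h; matching it to the data gives h = -1, and then k = 8.
So Q(t) = 1(t + 1)² + 8.
Hence h = -1.

-1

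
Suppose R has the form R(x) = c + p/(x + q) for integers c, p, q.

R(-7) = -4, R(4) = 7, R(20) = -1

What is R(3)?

(R(x) − c)(x + q) = p for each data point; the three points give a linear system in c and q, then p follows.
Solving: c = -2, q = -2, p = 18, so R(x) = -2 + 18/(x − 2).
Then R(3) = -2 + 18/1 = 16.

16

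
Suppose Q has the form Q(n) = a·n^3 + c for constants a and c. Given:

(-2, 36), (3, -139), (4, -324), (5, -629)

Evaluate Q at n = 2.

From Q(-2) = 36 and Q(3) = -139: -8a + c = 36 and 27a + c = -139.
Subtracting: 35a = -175, so a = -5; then c = 36 − (-5)·(-8) = -4.
So Q(n) = -5n³ − 4, and Q(2) = -44.

-44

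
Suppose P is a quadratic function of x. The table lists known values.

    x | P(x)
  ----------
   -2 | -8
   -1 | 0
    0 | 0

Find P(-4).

Write P(x) = ax² + bx + c; the 3 given values yield a linear system in the 3 coefficients.
Solving, P(x) = -4x² - 4x.
Then P(-4) = -48.

-48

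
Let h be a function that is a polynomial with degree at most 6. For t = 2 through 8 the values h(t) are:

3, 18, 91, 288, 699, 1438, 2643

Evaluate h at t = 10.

7123

First differences: 15, 73, 197, 411, 739, 1205. Second differences: 58, 124, 214, 328, 466. Third differences: 66, 90, 114, 138. Fourth differences: 24, 24, 24.
Level-4 differences are constant, so h has degree 4.
Fitting a degree-4 polynomial gives h(t) = t^4 - 3t³ + t² + 2t + 3.
Then h(10) = 7123.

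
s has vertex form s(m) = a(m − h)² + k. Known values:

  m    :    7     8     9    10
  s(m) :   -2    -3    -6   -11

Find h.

First differences -1, -3, -5; second difference -2 = 2a, so a = -1.
Expanding, the m-coefficient is −2ah = 2h; matching it to the data gives h = 7, and then k = -2.
So s(m) = -1(m − 7)² − 2.
Hence h = 7.

7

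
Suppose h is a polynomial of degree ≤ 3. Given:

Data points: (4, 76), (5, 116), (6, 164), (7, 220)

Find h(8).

First differences: 40, 48, 56. Second differences: 8, 8.
Level-2 differences are constant, so h has degree 2.
Fitting a degree-2 polynomial gives h(x) = 4x² + 4x - 4.
Then h(8) = 284.

284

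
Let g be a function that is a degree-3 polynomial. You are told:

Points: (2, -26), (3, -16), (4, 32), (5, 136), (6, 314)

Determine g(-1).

Write g(k) = ak³ + bk² + ck + d; the 5 given values yield a linear system in the 4 coefficients.
Solving, g(k) = 3k³ - 8k² - 7k - 4.
Then g(-1) = -8.

-8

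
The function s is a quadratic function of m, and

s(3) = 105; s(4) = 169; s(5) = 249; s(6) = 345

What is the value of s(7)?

First differences: 64, 80, 96. Second differences: 16, 16.
Level-2 differences are constant, so s has degree 2.
Fitting a degree-2 polynomial gives s(m) = 8m² + 8m + 9.
Then s(7) = 457.

457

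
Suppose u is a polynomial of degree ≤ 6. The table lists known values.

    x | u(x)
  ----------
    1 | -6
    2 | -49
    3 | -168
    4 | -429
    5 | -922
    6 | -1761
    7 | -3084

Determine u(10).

Write u(x) = ax^6 + bx^5 + cx^4 + dx³ + ex² + px + q; the 7 given values yield a linear system in the 7 coefficients.
Solving, the top 2 coefficients vanish, and u(x) = -x^4 - x³ - 7x² + 3.
Then u(10) = -11697.

-11697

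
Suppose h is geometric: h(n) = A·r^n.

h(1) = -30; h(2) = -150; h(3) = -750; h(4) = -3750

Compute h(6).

Consecutive ratio: -150/(-30) = 5, and -750/(-150) = 5, so r = 5.
Then A·5^1 = -30 gives A = -6, and h(n) = -6·5^n.
h(6) = -6·5^6 = -93750.

-93750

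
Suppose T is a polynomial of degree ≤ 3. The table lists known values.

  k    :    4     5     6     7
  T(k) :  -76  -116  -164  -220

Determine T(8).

First differences: -40, -48, -56. Second differences: -8, -8.
Level-2 differences are constant, so T has degree 2.
Fitting a degree-2 polynomial gives T(k) = -4k² - 4k + 4.
Then T(8) = -284.

-284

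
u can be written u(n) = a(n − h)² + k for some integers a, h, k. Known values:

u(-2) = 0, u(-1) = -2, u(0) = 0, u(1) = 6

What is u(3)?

First differences -2, 2, 6; second difference 4 = 2a, so a = 2.
Expanding, the n-coefficient is −2ah = -4h; matching it to the data gives h = -1, and then k = -2.
So u(n) = 2(n + 1)² − 2.
u(3) = 2·4² − 2 = 30.

30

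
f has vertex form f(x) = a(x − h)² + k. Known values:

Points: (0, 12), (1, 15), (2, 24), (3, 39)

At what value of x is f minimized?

First differences 3, 9, 15; second difference 6 = 2a, so a = 3.
Expanding, the x-coefficient is −2ah = -6h; matching it to the data gives h = 0, and then k = 12.
So f(x) = 3(x + 0)² + 12.
Hence h = 0.

0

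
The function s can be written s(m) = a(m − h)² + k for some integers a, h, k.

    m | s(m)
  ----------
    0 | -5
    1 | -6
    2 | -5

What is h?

1

First differences -1, 1; second difference 2 = 2a, so a = 1.
Expanding, the m-coefficient is −2ah = -2h; matching it to the data gives h = 1, and then k = -6.
So s(m) = 1(m − 1)² − 6.
Hence h = 1.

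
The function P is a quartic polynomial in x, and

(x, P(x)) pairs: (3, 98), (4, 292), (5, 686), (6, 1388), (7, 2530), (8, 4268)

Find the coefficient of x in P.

First differences: 194, 394, 702, 1142, 1738. Second differences: 200, 308, 440, 596. Third differences: 108, 132, 156. Fourth differences: 24, 24.
Level-4 differences are constant, so P has degree 4.
Fitting a degree-4 polynomial gives P(x) = x^4 + 3x² - 2x - 4.
The coefficient of x is -2.

-2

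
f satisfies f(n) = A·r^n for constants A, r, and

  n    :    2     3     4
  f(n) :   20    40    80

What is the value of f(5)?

160

Consecutive ratio: 40/20 = 2, and 80/40 = 2, so r = 2.
Then A·2^2 = 20 gives A = 5, and f(n) = 5·2^n.
f(5) = 5·2^5 = 160.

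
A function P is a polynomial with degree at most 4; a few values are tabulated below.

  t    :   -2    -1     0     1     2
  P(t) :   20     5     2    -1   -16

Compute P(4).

-130

First differences: -15, -3, -3, -15. Second differences: 12, 0, -12. Third differences: -12, -12.
Level-3 differences are constant, so P has degree 3.
Fitting a degree-3 polynomial gives P(t) = -2t³ - t + 2.
Then P(4) = -130.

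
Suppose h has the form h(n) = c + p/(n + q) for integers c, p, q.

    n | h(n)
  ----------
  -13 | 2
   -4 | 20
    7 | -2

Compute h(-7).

(h(n) − c)(n + q) = p for each data point; the three points give a linear system in c and q, then p follows.
Solving: c = 0, q = 3, p = -20, so h(n) = -20/(n + 3).
Then h(-7) = 0 − 20/(-4) = 5.

5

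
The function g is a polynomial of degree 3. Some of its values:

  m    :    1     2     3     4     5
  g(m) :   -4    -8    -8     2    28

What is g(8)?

First differences: -4, 0, 10, 26. Second differences: 4, 10, 16. Third differences: 6, 6.
Level-3 differences are constant, so g has degree 3.
Fitting a degree-3 polynomial gives g(m) = m³ - 4m² + m - 2.
Then g(8) = 262.

262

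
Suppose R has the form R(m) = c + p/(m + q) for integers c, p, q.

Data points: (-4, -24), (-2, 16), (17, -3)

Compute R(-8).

-8

(R(m) − c)(m + q) = p for each data point; the three points give a linear system in c and q, then p follows.
Solving: c = -4, q = 3, p = 20, so R(m) = -4 + 20/(m + 3).
Then R(-8) = -4 + 20/(-5) = -8.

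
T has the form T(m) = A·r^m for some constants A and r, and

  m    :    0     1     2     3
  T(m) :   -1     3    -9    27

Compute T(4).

-81

Consecutive ratio: 3/(-1) = -3, and -9/3 = -3, so r = -3.
Then A·(-3)^0 = -1 gives A = -1, and T(m) = -1·(-3)^m.
T(4) = -1·(-3)^4 = -81.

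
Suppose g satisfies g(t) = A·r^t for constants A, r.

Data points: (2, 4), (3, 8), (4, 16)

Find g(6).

Consecutive ratio: 8/4 = 2, and 16/8 = 2, so r = 2.
Then A·2^2 = 4 gives A = 1, and g(t) = 1·2^t.
g(6) = 1·2^6 = 64.

64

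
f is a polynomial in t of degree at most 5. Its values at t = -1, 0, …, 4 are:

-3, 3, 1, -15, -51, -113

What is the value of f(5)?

Write f(t) = at^5 + bt^4 + ct³ + dt² + et + p; the 6 given values yield a linear system in the 6 coefficients.
Solving, the top 2 coefficients vanish, and f(t) = -t³ - 4t² + 3t + 3.
Then f(5) = -207.

-207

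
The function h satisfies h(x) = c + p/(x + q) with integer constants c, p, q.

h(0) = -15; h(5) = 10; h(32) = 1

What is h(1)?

(h(x) − c)(x + q) = p for each data point; the three points give a linear system in c and q, then p follows.
Solving: c = 0, q = -2, p = 30, so h(x) = 30/(x − 2).
Then h(1) = 0 + 30/(-1) = -30.

-30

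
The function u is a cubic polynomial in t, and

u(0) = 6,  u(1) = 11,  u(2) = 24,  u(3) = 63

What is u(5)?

Write u(t) = at³ + bt² + ct + d; the 4 given values yield a linear system in the 4 coefficients.
Solving, u(t) = 3t³ - 5t² + 7t + 6.
Then u(5) = 291.

291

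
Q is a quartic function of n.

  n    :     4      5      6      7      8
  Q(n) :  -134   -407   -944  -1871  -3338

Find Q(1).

Write Q(n) = an^4 + bn³ + cn² + dn + e; the 5 given values yield a linear system in the 5 coefficients.
Solving, Q(n) = -n^4 + n³ + 4n² - n - 2.
Then Q(1) = 1.

1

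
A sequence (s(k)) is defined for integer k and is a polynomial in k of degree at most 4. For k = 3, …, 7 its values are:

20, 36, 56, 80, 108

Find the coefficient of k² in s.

First differences: 16, 20, 24, 28. Second differences: 4, 4, 4.
Level-2 differences are constant, so s has degree 2.
Fitting a degree-2 polynomial gives s(k) = 2k² + 2k - 4.
The coefficient of k² is 2.

2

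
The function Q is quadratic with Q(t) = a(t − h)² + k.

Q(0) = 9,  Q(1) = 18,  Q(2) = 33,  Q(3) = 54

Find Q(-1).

6

First differences 9, 15, 21; second difference 6 = 2a, so a = 3.
Expanding, the t-coefficient is −2ah = -6h; matching it to the data gives h = -1, and then k = 6.
So Q(t) = 3(t + 1)² + 6.
Q(-1) = 3·0² + 6 = 6.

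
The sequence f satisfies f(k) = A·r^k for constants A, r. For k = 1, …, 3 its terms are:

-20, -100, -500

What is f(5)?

Consecutive ratio: -100/(-20) = 5, and -500/(-100) = 5, so r = 5.
Then A·5^1 = -20 gives A = -4, and f(k) = -4·5^k.
f(5) = -4·5^5 = -12500.

-12500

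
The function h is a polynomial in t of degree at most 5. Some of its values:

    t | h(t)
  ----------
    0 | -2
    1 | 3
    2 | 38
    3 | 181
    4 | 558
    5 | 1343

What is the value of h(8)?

First differences: 5, 35, 143, 377, 785. Second differences: 30, 108, 234, 408. Third differences: 78, 126, 174. Fourth differences: 48, 48.
Level-4 differences are constant, so h has degree 4.
Fitting a degree-4 polynomial gives h(t) = 2t^4 + t³ - 2t² + 4t - 2.
Then h(8) = 8606.

8606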